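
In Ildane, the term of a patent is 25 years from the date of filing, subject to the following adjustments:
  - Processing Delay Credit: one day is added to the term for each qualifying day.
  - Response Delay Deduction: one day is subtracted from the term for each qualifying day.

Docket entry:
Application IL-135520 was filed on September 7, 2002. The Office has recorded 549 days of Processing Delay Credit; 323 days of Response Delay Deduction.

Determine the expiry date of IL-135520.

Base term: filing date + 25 years → 7 September 2027.
Processing Delay Credit: +549 days → 9 March 2029.
Response Delay Deduction: −323 days → 20 April 2028.

April 20, 2028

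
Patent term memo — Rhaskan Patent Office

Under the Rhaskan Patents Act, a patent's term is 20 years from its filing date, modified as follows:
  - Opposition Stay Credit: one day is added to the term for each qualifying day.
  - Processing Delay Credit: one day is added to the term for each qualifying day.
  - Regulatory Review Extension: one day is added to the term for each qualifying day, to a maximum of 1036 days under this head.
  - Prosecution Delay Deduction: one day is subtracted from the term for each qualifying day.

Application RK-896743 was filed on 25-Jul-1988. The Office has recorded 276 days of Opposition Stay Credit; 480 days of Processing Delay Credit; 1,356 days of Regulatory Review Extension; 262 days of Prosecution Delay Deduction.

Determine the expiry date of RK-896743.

October 2, 2012

Base term: filing date + 20 years → 25 July 2008.
Opposition Stay Credit: +276 days → 27 April 2009.
Processing Delay Credit: +480 days → 20 August 2010.
Regulatory Review Extension: 1356 days claimed exceeds the 1036-day cap, so +1036 days → 21 June 2013.
Prosecution Delay Deduction: −262 days → 2 October 2012.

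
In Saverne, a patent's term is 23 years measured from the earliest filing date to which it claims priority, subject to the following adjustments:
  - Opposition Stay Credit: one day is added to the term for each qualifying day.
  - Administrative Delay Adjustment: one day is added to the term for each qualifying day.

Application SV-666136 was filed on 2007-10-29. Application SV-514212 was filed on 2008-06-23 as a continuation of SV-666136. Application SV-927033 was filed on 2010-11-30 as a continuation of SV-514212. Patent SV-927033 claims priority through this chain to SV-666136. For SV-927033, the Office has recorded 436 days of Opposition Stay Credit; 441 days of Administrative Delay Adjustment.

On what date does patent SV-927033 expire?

2033-03-24

Earliest priority filing: 29 October 2007.
Base term: 29 October 2007 + 23 years → 29 October 2030.
Opposition Stay Credit: +436 days → 8 January 2032.
Administrative Delay Adjustment: +441 days → 24 March 2033.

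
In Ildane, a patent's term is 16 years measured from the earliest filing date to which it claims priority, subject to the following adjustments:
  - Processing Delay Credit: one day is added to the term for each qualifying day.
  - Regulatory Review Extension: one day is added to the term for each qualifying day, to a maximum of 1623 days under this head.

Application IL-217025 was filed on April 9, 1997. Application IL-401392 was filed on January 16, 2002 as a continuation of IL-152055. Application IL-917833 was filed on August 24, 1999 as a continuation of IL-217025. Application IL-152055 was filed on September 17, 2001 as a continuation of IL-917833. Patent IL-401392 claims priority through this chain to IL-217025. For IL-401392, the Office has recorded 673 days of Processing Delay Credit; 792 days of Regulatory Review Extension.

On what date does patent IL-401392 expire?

April 13, 2017

Earliest priority filing: 9 April 1997.
Base term: 9 April 1997 + 16 years → 9 April 2013.
Processing Delay Credit: +673 days → 11 February 2015.
Regulatory Review Extension: 792 days (within the 1623-day cap) → +792 days → 13 April 2017.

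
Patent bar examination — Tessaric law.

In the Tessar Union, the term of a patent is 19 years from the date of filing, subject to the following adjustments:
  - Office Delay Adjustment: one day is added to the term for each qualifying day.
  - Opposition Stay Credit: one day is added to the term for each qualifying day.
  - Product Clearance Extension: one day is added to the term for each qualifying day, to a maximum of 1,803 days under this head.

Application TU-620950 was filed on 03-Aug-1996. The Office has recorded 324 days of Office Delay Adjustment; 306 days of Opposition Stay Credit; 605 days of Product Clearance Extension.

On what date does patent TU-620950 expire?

Base term: filing date + 19 years → 3 August 2015.
Office Delay Adjustment: +324 days → 22 June 2016.
Opposition Stay Credit: +306 days → 24 April 2017.
Product Clearance Extension: 605 days (within the 1803-day cap) → +605 days → 20 December 2018.

December 20, 2018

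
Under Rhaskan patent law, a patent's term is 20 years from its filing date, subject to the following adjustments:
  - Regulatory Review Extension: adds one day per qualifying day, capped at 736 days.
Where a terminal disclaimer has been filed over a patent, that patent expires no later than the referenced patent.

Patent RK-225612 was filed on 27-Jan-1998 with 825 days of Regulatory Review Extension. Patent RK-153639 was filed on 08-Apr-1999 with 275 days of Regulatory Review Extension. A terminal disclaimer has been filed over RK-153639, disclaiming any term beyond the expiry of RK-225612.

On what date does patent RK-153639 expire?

Natural term of RK-153639:
  Base: filing + 20 years → 8 April 2019.
  Regulatory Review Extension: 275 days (within the 736-day cap) → +275 days → 8 January 2020.
Expiry of referenced patent RK-225612:
  Base: filing + 20 years → 27 January 2018.
  Regulatory Review Extension: 825 days claimed exceeds the 736-day cap, so +736 days → 2 February 2020.
Terminal disclaimer: RK-153639 expires on the earlier of 8 January 2020 and 2 February 2020.

January 8, 2020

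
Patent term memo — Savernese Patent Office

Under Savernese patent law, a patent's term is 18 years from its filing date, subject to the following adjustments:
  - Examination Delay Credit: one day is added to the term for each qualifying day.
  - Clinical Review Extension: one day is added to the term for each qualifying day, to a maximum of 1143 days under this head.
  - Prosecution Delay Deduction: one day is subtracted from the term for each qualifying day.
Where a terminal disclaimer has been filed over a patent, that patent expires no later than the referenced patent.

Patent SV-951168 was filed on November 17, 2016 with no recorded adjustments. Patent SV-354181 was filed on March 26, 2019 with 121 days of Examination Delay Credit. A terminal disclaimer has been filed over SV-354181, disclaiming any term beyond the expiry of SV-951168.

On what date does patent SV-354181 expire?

Natural term of SV-354181:
  Base: filing + 18 years → 26 March 2037.
  Examination Delay Credit: +121 days → 25 July 2037.
Expiry of referenced patent SV-951168:
  Base: filing + 18 years → 17 November 2034.
Terminal disclaimer: SV-354181 expires on the earlier of 25 July 2037 and 17 November 2034.

November 17, 2034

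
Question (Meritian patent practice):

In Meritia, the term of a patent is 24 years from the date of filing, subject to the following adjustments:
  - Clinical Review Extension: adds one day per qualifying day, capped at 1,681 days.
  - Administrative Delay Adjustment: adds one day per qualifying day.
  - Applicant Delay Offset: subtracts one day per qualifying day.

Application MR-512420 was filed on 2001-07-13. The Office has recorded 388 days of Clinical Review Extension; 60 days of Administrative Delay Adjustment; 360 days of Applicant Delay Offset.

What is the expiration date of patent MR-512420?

Base term: filing date + 24 years → 13 July 2025.
Clinical Review Extension: 388 days (within the 1681-day cap) → +388 days → 5 August 2026.
Administrative Delay Adjustment: +60 days → 4 October 2026.
Applicant Delay Offset: −360 days → 9 October 2025.

October 9, 2025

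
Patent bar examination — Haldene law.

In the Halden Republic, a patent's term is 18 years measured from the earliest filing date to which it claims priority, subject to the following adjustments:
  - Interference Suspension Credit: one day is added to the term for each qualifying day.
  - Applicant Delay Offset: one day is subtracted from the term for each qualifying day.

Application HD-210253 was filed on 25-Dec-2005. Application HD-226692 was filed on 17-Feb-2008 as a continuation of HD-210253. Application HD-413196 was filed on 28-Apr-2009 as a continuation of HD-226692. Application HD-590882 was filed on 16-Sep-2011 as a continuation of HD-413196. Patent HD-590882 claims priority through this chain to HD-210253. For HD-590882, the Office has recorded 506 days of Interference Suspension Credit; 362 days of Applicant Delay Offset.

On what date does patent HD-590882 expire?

2024-05-17

Earliest priority filing: 25 December 2005.
Base term: 25 December 2005 + 18 years → 25 December 2023.
Interference Suspension Credit: +506 days → 14 May 2025.
Applicant Delay Offset: −362 days → 17 May 2024.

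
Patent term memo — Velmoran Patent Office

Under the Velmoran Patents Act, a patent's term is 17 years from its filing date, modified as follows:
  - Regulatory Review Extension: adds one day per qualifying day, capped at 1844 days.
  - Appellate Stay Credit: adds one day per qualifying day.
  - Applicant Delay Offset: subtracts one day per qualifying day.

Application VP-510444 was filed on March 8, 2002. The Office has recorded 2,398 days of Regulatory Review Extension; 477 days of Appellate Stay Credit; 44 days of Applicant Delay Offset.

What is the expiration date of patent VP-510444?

June 1, 2025

Base term: filing date + 17 years → 8 March 2019.
Regulatory Review Extension: 2398 days claimed exceeds the 1844-day cap, so +1844 days → 25 March 2024.
Appellate Stay Credit: +477 days → 15 July 2025.
Applicant Delay Offset: −44 days → 1 June 2025.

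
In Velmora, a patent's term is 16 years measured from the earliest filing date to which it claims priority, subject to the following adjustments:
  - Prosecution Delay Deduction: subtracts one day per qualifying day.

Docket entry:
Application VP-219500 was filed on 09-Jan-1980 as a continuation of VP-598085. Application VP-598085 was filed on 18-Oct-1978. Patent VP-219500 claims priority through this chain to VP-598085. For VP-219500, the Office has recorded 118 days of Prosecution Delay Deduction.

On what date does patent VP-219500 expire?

June 22, 1994

Earliest priority filing: 18 October 1978.
Base term: 18 October 1978 + 16 years → 18 October 1994.
Prosecution Delay Deduction: −118 days → 22 June 1994.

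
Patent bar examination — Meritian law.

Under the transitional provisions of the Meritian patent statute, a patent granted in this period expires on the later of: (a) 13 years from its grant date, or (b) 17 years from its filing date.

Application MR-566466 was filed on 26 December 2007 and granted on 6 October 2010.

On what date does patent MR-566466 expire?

(a) grant + 13 years → 6 October 2023.
(b) filing + 17 years → 26 December 2024.
Later of the two: 26 December 2024.

December 26, 2024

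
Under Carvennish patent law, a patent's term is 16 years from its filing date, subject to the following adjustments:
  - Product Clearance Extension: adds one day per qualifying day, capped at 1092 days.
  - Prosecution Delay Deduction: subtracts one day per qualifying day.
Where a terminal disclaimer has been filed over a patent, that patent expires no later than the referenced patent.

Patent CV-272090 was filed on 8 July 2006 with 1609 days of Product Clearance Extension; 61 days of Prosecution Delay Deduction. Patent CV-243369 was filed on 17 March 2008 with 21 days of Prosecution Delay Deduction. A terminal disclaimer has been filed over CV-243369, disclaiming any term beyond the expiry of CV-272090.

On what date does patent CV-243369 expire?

Natural term of CV-243369:
  Base: filing + 16 years → 17 March 2024.
  Prosecution Delay Deduction: −21 days → 25 February 2024.
Expiry of referenced patent CV-272090:
  Base: filing + 16 years → 8 July 2022.
  Product Clearance Extension: 1609 days claimed exceeds the 1092-day cap, so +1092 days → 4 July 2025.
  Prosecution Delay Deduction: −61 days → 4 May 2025.
Terminal disclaimer: CV-243369 expires on the earlier of 25 February 2024 and 4 May 2025.

2024-02-25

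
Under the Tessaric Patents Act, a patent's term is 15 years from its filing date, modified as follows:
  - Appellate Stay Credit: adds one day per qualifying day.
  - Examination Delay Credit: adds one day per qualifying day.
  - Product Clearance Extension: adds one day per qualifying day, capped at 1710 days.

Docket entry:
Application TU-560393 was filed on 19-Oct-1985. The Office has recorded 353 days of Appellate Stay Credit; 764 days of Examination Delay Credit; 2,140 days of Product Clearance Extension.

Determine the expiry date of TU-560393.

2008-07-16

Base term: filing date + 15 years → 19 October 2000.
Appellate Stay Credit: +353 days → 7 October 2001.
Examination Delay Credit: +764 days → 10 November 2003.
Product Clearance Extension: 2140 days claimed exceeds the 1710-day cap, so +1710 days → 16 July 2008.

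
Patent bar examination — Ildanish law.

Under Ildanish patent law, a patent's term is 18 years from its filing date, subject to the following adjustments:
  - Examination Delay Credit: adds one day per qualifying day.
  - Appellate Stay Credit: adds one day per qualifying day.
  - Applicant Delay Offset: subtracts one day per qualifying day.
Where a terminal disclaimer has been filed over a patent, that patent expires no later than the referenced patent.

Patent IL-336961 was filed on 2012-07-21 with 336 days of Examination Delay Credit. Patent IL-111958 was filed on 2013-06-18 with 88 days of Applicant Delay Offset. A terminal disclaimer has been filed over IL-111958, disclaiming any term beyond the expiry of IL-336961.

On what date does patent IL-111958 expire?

Natural term of IL-111958:
  Base: filing + 18 years → 18 June 2031.
  Applicant Delay Offset: −88 days → 22 March 2031.
Expiry of referenced patent IL-336961:
  Base: filing + 18 years → 21 July 2030.
  Examination Delay Credit: +336 days → 22 June 2031.
Terminal disclaimer: IL-111958 expires on the earlier of 22 March 2031 and 22 June 2031.

March 22, 2031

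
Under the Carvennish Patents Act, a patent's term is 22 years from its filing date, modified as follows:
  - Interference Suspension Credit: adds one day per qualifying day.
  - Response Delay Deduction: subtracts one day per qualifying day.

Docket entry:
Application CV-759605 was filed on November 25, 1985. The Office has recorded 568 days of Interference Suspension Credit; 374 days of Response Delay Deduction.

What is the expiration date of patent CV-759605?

June 6, 2008

Base term: filing date + 22 years → 25 November 2007.
Interference Suspension Credit: +568 days → 15 June 2009.
Response Delay Deduction: −374 days → 6 June 2008.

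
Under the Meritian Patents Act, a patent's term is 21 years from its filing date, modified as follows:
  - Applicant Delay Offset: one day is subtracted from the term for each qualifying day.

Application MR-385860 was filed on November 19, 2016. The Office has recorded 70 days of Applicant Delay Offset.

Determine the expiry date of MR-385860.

September 10, 2037

Base term: filing date + 21 years → 19 November 2037.
Applicant Delay Offset: −70 days → 10 September 2037.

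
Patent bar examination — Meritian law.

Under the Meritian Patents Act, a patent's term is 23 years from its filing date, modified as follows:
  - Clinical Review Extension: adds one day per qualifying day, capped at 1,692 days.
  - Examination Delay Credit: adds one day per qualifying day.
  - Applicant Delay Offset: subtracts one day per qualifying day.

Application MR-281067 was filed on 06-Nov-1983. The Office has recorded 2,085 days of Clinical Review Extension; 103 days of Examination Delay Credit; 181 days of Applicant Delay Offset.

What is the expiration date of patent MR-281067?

2011-04-08

Base term: filing date + 23 years → 6 November 2006.
Clinical Review Extension: 2085 days claimed exceeds the 1692-day cap, so +1692 days → 25 June 2011.
Examination Delay Credit: +103 days → 6 October 2011.
Applicant Delay Offset: −181 days → 8 April 2011.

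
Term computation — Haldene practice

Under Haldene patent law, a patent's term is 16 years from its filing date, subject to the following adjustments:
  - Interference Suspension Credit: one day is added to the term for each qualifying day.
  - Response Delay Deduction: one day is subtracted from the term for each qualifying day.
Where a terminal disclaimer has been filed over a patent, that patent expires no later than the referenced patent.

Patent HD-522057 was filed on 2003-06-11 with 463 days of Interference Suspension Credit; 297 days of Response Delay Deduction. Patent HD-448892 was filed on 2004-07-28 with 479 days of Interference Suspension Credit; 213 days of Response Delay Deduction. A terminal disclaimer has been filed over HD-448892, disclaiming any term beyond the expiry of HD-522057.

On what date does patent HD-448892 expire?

Natural term of HD-448892:
  Base: filing + 16 years → 28 July 2020.
  Interference Suspension Credit: +479 days → 19 November 2021.
  Response Delay Deduction: −213 days → 20 April 2021.
Expiry of referenced patent HD-522057:
  Base: filing + 16 years → 11 June 2019.
  Interference Suspension Credit: +463 days → 16 September 2020.
  Response Delay Deduction: −297 days → 24 November 2019.
Terminal disclaimer: HD-448892 expires on the earlier of 20 April 2021 and 24 November 2019.

2019-11-24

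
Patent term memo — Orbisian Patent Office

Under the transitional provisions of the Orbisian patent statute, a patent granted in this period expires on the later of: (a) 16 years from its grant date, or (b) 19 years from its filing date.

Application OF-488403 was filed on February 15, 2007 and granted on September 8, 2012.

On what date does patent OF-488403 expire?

(a) grant + 16 years → 8 September 2028.
(b) filing + 19 years → 15 February 2026.
Later of the two: 8 September 2028.

2028-09-08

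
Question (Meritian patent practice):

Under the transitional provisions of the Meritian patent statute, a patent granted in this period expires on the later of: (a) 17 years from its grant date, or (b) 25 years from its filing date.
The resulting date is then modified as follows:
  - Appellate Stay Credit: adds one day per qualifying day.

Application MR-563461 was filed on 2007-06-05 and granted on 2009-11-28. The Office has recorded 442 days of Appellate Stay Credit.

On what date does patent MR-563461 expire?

(a) grant + 17 years → 28 November 2026.
(b) filing + 25 years → 5 June 2032.
Later of the two: 5 June 2032.
Appellate Stay Credit: +442 days → 21 August 2033.

August 21, 2033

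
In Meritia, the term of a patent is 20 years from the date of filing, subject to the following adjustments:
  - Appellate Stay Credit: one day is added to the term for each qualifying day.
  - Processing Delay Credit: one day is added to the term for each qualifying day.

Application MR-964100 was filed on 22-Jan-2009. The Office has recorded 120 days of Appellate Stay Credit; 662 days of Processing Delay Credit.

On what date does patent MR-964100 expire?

Base term: filing date + 20 years → 22 January 2029.
Appellate Stay Credit: +120 days → 22 May 2029.
Processing Delay Credit: +662 days → 15 March 2031.

2031-03-15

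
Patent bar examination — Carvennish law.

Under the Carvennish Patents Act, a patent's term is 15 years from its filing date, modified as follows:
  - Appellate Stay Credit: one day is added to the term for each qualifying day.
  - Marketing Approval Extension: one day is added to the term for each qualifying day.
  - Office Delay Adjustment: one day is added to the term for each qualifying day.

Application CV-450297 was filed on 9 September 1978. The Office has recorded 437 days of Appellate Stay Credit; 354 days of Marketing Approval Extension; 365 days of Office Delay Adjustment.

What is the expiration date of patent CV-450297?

November 8, 1996

Base term: filing date + 15 years → 9 September 1993.
Appellate Stay Credit: +437 days → 20 November 1994.
Marketing Approval Extension: +354 days → 9 November 1995.
Office Delay Adjustment: +365 days → 8 November 1996.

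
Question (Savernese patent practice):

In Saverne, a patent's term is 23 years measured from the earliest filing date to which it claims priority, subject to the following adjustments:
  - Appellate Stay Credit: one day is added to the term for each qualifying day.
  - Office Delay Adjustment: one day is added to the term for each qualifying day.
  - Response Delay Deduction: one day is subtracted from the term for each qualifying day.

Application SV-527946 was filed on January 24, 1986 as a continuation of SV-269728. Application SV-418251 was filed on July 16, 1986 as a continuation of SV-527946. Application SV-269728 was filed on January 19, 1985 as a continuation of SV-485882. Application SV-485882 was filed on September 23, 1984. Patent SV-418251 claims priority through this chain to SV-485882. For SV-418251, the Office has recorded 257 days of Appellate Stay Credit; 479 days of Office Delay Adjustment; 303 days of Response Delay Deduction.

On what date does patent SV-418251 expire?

November 29, 2008

Earliest priority filing: 23 September 1984.
Base term: 23 September 1984 + 23 years → 23 September 2007.
Appellate Stay Credit: +257 days → 6 June 2008.
Office Delay Adjustment: +479 days → 28 September 2009.
Response Delay Deduction: −303 days → 29 November 2008.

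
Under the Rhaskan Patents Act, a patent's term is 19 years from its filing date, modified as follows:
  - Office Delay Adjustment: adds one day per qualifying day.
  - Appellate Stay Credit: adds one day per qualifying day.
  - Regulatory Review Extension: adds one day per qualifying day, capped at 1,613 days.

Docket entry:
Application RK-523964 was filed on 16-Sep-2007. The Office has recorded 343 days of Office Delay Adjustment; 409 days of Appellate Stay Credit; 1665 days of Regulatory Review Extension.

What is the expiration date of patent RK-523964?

March 8, 2033

Base term: filing date + 19 years → 16 September 2026.
Office Delay Adjustment: +343 days → 25 August 2027.
Appellate Stay Credit: +409 days → 7 October 2028.
Regulatory Review Extension: 1665 days claimed exceeds the 1613-day cap, so +1613 days → 8 March 2033.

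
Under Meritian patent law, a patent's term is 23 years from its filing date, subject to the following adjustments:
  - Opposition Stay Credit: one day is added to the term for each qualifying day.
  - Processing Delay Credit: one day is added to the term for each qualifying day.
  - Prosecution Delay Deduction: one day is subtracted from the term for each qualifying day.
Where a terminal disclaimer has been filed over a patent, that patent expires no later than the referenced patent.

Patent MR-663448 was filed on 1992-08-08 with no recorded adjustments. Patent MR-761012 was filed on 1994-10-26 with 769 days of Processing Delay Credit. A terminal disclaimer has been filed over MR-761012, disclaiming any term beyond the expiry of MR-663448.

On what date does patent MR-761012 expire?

August 8, 2015

Natural term of MR-761012:
  Base: filing + 23 years → 26 October 2017.
  Processing Delay Credit: +769 days → 4 December 2019.
Expiry of referenced patent MR-663448:
  Base: filing + 23 years → 8 August 2015.
Terminal disclaimer: MR-761012 expires on the earlier of 4 December 2019 and 8 August 2015.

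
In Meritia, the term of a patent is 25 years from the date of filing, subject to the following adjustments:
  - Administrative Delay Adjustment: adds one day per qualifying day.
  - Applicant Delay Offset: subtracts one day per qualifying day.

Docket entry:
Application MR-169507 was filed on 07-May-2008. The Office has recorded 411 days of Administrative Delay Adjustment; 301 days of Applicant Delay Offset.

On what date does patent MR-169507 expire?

August 25, 2033

Base term: filing date + 25 years → 7 May 2033.
Administrative Delay Adjustment: +411 days → 22 June 2034.
Applicant Delay Offset: −301 days → 25 August 2033.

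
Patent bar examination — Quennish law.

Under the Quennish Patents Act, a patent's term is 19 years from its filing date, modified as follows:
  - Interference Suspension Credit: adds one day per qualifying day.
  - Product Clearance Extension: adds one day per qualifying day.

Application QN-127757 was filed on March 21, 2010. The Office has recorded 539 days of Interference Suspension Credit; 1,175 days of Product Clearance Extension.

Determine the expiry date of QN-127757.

Base term: filing date + 19 years → 21 March 2029.
Interference Suspension Credit: +539 days → 11 September 2030.
Product Clearance Extension: +1175 days → 29 November 2033.

2033-11-29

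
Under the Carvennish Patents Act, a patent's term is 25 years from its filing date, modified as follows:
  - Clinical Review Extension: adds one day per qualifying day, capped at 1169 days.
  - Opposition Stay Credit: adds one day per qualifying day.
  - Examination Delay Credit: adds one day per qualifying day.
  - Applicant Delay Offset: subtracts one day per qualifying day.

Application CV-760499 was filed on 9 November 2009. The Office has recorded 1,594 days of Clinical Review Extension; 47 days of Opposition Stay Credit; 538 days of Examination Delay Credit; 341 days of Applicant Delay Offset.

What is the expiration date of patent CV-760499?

Base term: filing date + 25 years → 9 November 2034.
Clinical Review Extension: 1594 days claimed exceeds the 1169-day cap, so +1169 days → 21 January 2038.
Opposition Stay Credit: +47 days → 9 March 2038.
Examination Delay Credit: +538 days → 29 August 2039.
Applicant Delay Offset: −341 days → 22 September 2038.

September 22, 2038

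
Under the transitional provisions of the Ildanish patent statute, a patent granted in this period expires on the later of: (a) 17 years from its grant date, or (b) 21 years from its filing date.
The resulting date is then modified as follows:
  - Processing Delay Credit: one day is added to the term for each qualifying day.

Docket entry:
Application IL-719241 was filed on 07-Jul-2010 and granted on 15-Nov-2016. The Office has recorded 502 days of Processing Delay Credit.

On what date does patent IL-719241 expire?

2035-04-01

(a) grant + 17 years → 15 November 2033.
(b) filing + 21 years → 7 July 2031.
Later of the two: 15 November 2033.
Processing Delay Credit: +502 days → 1 April 2035.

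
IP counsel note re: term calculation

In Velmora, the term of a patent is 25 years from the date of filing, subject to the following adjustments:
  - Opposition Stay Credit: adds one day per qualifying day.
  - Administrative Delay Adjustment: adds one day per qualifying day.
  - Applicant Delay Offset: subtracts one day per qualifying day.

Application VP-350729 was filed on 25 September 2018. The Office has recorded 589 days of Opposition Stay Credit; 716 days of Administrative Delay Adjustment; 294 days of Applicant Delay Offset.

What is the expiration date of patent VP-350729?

Base term: filing date + 25 years → 25 September 2043.
Opposition Stay Credit: +589 days → 6 May 2045.
Administrative Delay Adjustment: +716 days → 22 April 2047.
Applicant Delay Offset: −294 days → 2 July 2046.

2046-07-02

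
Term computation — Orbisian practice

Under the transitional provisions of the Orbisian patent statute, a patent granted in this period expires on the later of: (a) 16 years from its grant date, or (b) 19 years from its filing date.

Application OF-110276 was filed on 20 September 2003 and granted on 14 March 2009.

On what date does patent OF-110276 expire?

(a) grant + 16 years → 14 March 2025.
(b) filing + 19 years → 20 September 2022.
Later of the two: 14 March 2025.

March 14, 2025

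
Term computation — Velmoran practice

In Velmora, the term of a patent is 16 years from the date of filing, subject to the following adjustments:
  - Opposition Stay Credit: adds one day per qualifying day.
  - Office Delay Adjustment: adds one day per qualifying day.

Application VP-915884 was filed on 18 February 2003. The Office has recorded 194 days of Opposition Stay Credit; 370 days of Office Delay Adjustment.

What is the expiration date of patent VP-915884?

2020-09-04

Base term: filing date + 16 years → 18 February 2019.
Opposition Stay Credit: +194 days → 31 August 2019.
Office Delay Adjustment: +370 days → 4 September 2020.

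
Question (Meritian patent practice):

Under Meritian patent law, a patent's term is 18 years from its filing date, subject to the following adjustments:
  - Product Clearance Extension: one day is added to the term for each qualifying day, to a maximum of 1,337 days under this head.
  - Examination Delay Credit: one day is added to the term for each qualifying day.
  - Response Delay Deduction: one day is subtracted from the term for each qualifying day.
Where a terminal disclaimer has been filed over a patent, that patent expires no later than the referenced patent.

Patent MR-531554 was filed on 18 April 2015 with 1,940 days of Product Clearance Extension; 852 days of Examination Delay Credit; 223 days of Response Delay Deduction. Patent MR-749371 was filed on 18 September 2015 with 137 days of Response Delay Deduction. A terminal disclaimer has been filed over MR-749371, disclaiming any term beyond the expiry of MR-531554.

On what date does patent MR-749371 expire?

2033-05-04

Natural term of MR-749371:
  Base: filing + 18 years → 18 September 2033.
  Response Delay Deduction: −137 days → 4 May 2033.
Expiry of referenced patent MR-531554:
  Base: filing + 18 years → 18 April 2033.
  Product Clearance Extension: 1940 days claimed exceeds the 1337-day cap, so +1337 days → 15 December 2036.
  Examination Delay Credit: +852 days → 16 April 2039.
  Response Delay Deduction: −223 days → 5 September 2038.
Terminal disclaimer: MR-749371 expires on the earlier of 4 May 2033 and 5 September 2038.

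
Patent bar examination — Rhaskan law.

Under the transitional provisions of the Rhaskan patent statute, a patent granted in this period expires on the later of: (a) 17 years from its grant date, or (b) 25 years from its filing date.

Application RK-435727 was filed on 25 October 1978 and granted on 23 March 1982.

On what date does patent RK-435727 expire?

2003-10-25

(a) grant + 17 years → 23 March 1999.
(b) filing + 25 years → 25 October 2003.
Later of the two: 25 October 2003.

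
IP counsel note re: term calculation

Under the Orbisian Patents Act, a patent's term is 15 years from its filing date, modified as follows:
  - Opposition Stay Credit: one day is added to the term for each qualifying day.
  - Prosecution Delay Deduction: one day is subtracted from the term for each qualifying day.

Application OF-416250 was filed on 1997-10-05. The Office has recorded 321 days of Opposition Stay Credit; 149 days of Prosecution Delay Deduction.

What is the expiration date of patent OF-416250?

March 26, 2013

Base term: filing date + 15 years → 5 October 2012.
Opposition Stay Credit: +321 days → 22 August 2013.
Prosecution Delay Deduction: −149 days → 26 March 2013.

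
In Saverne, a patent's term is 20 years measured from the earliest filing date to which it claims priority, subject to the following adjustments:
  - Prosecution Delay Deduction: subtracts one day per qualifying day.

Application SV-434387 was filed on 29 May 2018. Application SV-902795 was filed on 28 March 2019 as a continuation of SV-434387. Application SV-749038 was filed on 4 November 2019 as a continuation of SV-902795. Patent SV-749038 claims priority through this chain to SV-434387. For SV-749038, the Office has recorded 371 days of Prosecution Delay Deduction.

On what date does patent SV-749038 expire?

2037-05-23

Earliest priority filing: 29 May 2018.
Base term: 29 May 2018 + 20 years → 29 May 2038.
Prosecution Delay Deduction: −371 days → 23 May 2037.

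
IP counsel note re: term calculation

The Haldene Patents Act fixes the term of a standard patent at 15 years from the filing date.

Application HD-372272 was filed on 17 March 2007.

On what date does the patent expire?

Filing date + 15 years → 17 March 2022.

2022-03-17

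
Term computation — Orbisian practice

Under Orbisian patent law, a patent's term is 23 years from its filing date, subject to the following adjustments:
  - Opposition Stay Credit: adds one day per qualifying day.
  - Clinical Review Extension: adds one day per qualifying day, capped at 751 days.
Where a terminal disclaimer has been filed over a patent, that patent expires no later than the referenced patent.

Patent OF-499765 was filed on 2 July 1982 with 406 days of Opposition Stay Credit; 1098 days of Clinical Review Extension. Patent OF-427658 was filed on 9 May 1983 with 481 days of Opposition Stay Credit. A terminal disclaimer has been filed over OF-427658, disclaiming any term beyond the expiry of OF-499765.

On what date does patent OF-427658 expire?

Natural term of OF-427658:
  Base: filing + 23 years → 9 May 2006.
  Opposition Stay Credit: +481 days → 2 September 2007.
Expiry of referenced patent OF-499765:
  Base: filing + 23 years → 2 July 2005.
  Opposition Stay Credit: +406 days → 12 August 2006.
  Clinical Review Extension: 1098 days claimed exceeds the 751-day cap, so +751 days → 1 September 2008.
Terminal disclaimer: OF-427658 expires on the earlier of 2 September 2007 and 1 September 2008.

September 2, 2007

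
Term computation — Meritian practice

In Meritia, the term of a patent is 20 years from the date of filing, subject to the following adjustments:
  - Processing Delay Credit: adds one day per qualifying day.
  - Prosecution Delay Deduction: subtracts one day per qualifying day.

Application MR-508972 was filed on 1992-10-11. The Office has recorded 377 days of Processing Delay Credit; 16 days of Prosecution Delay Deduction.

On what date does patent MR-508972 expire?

Base term: filing date + 20 years → 11 October 2012.
Processing Delay Credit: +377 days → 23 October 2013.
Prosecution Delay Deduction: −16 days → 7 October 2013.

October 7, 2013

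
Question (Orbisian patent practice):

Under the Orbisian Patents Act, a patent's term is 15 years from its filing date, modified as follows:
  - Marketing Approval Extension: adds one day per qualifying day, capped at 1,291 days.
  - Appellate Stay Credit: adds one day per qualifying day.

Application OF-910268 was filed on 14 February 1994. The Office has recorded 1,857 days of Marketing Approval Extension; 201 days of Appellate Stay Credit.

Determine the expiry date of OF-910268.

Base term: filing date + 15 years → 14 February 2009.
Marketing Approval Extension: 1857 days claimed exceeds the 1291-day cap, so +1291 days → 28 August 2012.
Appellate Stay Credit: +201 days → 17 March 2013.

March 17, 2013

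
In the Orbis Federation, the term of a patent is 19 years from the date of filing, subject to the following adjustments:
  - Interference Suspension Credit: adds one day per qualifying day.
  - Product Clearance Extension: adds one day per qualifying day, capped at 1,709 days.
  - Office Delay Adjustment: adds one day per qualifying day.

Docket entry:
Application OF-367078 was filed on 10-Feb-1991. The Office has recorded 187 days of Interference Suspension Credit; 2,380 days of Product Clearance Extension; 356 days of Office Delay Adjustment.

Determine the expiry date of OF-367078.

Base term: filing date + 19 years → 10 February 2010.
Interference Suspension Credit: +187 days → 16 August 2010.
Product Clearance Extension: 2380 days claimed exceeds the 1709-day cap, so +1709 days → 21 April 2015.
Office Delay Adjustment: +356 days → 11 April 2016.

April 11, 2016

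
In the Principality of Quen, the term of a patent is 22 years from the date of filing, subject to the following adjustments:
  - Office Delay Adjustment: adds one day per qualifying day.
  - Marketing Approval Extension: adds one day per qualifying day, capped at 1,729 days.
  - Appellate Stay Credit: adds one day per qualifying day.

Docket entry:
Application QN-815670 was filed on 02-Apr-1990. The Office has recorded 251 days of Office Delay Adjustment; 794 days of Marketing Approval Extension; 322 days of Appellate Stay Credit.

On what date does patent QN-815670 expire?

Base term: filing date + 22 years → 2 April 2012.
Office Delay Adjustment: +251 days → 9 December 2012.
Marketing Approval Extension: 794 days (within the 1729-day cap) → +794 days → 11 February 2015.
Appellate Stay Credit: +322 days → 30 December 2015.

2015-12-30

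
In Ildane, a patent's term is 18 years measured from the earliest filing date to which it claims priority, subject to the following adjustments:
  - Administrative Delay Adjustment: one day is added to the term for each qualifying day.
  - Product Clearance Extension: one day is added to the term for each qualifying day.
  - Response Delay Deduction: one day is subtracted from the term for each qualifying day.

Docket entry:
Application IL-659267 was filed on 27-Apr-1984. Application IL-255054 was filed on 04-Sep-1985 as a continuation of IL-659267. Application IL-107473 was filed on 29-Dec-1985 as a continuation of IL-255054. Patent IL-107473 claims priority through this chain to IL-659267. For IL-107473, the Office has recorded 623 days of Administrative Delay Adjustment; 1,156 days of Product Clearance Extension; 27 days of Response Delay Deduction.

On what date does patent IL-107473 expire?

Earliest priority filing: 27 April 1984.
Base term: 27 April 1984 + 18 years → 27 April 2002.
Administrative Delay Adjustment: +623 days → 10 January 2004.
Product Clearance Extension: +1156 days → 11 March 2007.
Response Delay Deduction: −27 days → 12 February 2007.

2007-02-12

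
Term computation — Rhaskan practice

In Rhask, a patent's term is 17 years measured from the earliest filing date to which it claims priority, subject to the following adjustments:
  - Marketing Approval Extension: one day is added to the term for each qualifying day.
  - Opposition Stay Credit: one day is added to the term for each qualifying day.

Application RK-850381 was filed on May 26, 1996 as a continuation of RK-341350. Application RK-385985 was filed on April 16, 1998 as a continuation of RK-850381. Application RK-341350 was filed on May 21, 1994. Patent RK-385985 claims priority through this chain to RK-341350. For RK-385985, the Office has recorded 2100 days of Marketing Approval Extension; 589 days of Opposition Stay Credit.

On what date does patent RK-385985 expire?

Earliest priority filing: 21 May 1994.
Base term: 21 May 1994 + 17 years → 21 May 2011.
Marketing Approval Extension: +2100 days → 18 February 2017.
Opposition Stay Credit: +589 days → 30 September 2018.

September 30, 2018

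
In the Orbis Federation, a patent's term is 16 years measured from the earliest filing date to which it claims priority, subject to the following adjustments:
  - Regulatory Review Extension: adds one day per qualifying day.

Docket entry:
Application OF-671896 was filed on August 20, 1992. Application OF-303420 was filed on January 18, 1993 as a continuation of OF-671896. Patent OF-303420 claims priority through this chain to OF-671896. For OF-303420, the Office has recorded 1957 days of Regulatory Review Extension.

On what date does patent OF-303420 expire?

2013-12-29

Earliest priority filing: 20 August 1992.
Base term: 20 August 1992 + 16 years → 20 August 2008.
Regulatory Review Extension: +1957 days → 29 December 2013.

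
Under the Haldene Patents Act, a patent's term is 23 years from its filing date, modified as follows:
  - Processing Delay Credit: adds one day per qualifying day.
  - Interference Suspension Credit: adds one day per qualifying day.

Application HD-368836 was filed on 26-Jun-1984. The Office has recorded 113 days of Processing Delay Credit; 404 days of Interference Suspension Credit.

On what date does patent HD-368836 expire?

Base term: filing date + 23 years → 26 June 2007.
Processing Delay Credit: +113 days → 17 October 2007.
Interference Suspension Credit: +404 days → 24 November 2008.

2008-11-24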